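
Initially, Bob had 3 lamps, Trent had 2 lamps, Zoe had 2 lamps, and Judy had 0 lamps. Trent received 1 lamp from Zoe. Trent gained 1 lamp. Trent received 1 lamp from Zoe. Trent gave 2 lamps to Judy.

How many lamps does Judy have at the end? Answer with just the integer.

Answer: 2

Derivation:
Tracking counts step by step:
Start: Bob=3, Trent=2, Zoe=2, Judy=0
Event 1 (Zoe -> Trent, 1): Zoe: 2 -> 1, Trent: 2 -> 3. State: Bob=3, Trent=3, Zoe=1, Judy=0
Event 2 (Trent +1): Trent: 3 -> 4. State: Bob=3, Trent=4, Zoe=1, Judy=0
Event 3 (Zoe -> Trent, 1): Zoe: 1 -> 0, Trent: 4 -> 5. State: Bob=3, Trent=5, Zoe=0, Judy=0
Event 4 (Trent -> Judy, 2): Trent: 5 -> 3, Judy: 0 -> 2. State: Bob=3, Trent=3, Zoe=0, Judy=2

Judy's final count: 2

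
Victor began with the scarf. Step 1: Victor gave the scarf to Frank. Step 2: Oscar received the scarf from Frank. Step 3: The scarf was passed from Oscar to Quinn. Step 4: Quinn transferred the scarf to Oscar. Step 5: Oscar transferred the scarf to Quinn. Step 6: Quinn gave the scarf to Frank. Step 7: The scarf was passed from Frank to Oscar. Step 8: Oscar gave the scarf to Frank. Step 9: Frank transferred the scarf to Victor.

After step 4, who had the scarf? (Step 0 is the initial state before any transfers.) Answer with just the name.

Answer: Oscar

Derivation:
Tracking the scarf holder through step 4:
After step 0 (start): Victor
After step 1: Frank
After step 2: Oscar
After step 3: Quinn
After step 4: Oscar

At step 4, the holder is Oscar.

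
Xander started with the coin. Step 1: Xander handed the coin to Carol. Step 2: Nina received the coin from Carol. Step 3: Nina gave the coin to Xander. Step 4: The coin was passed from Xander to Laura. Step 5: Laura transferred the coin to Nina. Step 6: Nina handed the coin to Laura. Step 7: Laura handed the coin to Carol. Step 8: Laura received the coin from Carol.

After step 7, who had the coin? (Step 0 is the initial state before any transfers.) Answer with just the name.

Answer: Carol

Derivation:
Tracking the coin holder through step 7:
After step 0 (start): Xander
After step 1: Carol
After step 2: Nina
After step 3: Xander
After step 4: Laura
After step 5: Nina
After step 6: Laura
After step 7: Carol

At step 7, the holder is Carol.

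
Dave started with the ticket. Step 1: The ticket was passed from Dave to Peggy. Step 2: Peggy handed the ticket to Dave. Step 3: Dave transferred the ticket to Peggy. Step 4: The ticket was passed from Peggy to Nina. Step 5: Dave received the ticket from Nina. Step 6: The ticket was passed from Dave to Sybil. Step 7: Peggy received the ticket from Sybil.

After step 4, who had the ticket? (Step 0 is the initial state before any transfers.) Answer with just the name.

Answer: Nina

Derivation:
Tracking the ticket holder through step 4:
After step 0 (start): Dave
After step 1: Peggy
After step 2: Dave
After step 3: Peggy
After step 4: Nina

At step 4, the holder is Nina.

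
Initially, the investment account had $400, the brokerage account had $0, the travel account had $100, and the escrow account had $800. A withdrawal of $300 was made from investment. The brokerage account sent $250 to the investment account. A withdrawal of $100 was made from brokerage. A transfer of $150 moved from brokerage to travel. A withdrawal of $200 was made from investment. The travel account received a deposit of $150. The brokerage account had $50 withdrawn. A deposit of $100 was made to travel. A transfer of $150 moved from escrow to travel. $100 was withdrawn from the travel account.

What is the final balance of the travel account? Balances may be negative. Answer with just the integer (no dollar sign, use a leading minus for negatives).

Tracking account balances step by step:
Start: investment=400, brokerage=0, travel=100, escrow=800
Event 1 (withdraw 300 from investment): investment: 400 - 300 = 100. Balances: investment=100, brokerage=0, travel=100, escrow=800
Event 2 (transfer 250 brokerage -> investment): brokerage: 0 - 250 = -250, investment: 100 + 250 = 350. Balances: investment=350, brokerage=-250, travel=100, escrow=800
Event 3 (withdraw 100 from brokerage): brokerage: -250 - 100 = -350. Balances: investment=350, brokerage=-350, travel=100, escrow=800
Event 4 (transfer 150 brokerage -> travel): brokerage: -350 - 150 = -500, travel: 100 + 150 = 250. Balances: investment=350, brokerage=-500, travel=250, escrow=800
Event 5 (withdraw 200 from investment): investment: 350 - 200 = 150. Balances: investment=150, brokerage=-500, travel=250, escrow=800
Event 6 (deposit 150 to travel): travel: 250 + 150 = 400. Balances: investment=150, brokerage=-500, travel=400, escrow=800
Event 7 (withdraw 50 from brokerage): brokerage: -500 - 50 = -550. Balances: investment=150, brokerage=-550, travel=400, escrow=800
Event 8 (deposit 100 to travel): travel: 400 + 100 = 500. Balances: investment=150, brokerage=-550, travel=500, escrow=800
Event 9 (transfer 150 escrow -> travel): escrow: 800 - 150 = 650, travel: 500 + 150 = 650. Balances: investment=150, brokerage=-550, travel=650, escrow=650
Event 10 (withdraw 100 from travel): travel: 650 - 100 = 550. Balances: investment=150, brokerage=-550, travel=550, escrow=650

Final balance of travel: 550

Answer: 550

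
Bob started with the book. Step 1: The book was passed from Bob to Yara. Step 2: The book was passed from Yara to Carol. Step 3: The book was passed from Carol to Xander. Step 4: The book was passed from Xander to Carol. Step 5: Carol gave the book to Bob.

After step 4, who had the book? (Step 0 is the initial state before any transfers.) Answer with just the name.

Answer: Carol

Derivation:
Tracking the book holder through step 4:
After step 0 (start): Bob
After step 1: Yara
After step 2: Carol
After step 3: Xander
After step 4: Carol

At step 4, the holder is Carol.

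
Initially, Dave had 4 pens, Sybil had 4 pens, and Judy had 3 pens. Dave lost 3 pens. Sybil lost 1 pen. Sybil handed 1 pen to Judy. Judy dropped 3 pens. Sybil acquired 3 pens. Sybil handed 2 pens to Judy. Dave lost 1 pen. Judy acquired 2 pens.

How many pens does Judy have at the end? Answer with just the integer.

Answer: 5

Derivation:
Tracking counts step by step:
Start: Dave=4, Sybil=4, Judy=3
Event 1 (Dave -3): Dave: 4 -> 1. State: Dave=1, Sybil=4, Judy=3
Event 2 (Sybil -1): Sybil: 4 -> 3. State: Dave=1, Sybil=3, Judy=3
Event 3 (Sybil -> Judy, 1): Sybil: 3 -> 2, Judy: 3 -> 4. State: Dave=1, Sybil=2, Judy=4
Event 4 (Judy -3): Judy: 4 -> 1. State: Dave=1, Sybil=2, Judy=1
Event 5 (Sybil +3): Sybil: 2 -> 5. State: Dave=1, Sybil=5, Judy=1
Event 6 (Sybil -> Judy, 2): Sybil: 5 -> 3, Judy: 1 -> 3. State: Dave=1, Sybil=3, Judy=3
Event 7 (Dave -1): Dave: 1 -> 0. State: Dave=0, Sybil=3, Judy=3
Event 8 (Judy +2): Judy: 3 -> 5. State: Dave=0, Sybil=3, Judy=5

Judy's final count: 5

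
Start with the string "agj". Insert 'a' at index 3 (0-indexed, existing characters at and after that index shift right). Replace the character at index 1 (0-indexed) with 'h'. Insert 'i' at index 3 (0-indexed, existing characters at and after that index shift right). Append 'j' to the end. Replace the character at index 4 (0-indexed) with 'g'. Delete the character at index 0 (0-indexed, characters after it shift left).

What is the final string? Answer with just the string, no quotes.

Answer: hjigj

Derivation:
Applying each edit step by step:
Start: "agj"
Op 1 (insert 'a' at idx 3): "agj" -> "agja"
Op 2 (replace idx 1: 'g' -> 'h'): "agja" -> "ahja"
Op 3 (insert 'i' at idx 3): "ahja" -> "ahjia"
Op 4 (append 'j'): "ahjia" -> "ahjiaj"
Op 5 (replace idx 4: 'a' -> 'g'): "ahjiaj" -> "ahjigj"
Op 6 (delete idx 0 = 'a'): "ahjigj" -> "hjigj"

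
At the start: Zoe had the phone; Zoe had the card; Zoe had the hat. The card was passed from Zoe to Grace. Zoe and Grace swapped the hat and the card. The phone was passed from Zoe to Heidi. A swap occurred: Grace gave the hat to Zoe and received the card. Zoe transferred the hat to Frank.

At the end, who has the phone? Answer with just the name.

Tracking all object holders:
Start: phone:Zoe, card:Zoe, hat:Zoe
Event 1 (give card: Zoe -> Grace). State: phone:Zoe, card:Grace, hat:Zoe
Event 2 (swap hat<->card: now hat:Grace, card:Zoe). State: phone:Zoe, card:Zoe, hat:Grace
Event 3 (give phone: Zoe -> Heidi). State: phone:Heidi, card:Zoe, hat:Grace
Event 4 (swap hat<->card: now hat:Zoe, card:Grace). State: phone:Heidi, card:Grace, hat:Zoe
Event 5 (give hat: Zoe -> Frank). State: phone:Heidi, card:Grace, hat:Frank

Final state: phone:Heidi, card:Grace, hat:Frank
The phone is held by Heidi.

Answer: Heidi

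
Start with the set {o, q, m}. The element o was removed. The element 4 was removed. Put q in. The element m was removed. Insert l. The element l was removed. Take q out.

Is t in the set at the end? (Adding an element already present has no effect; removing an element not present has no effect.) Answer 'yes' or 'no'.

Answer: no

Derivation:
Tracking the set through each operation:
Start: {m, o, q}
Event 1 (remove o): removed. Set: {m, q}
Event 2 (remove 4): not present, no change. Set: {m, q}
Event 3 (add q): already present, no change. Set: {m, q}
Event 4 (remove m): removed. Set: {q}
Event 5 (add l): added. Set: {l, q}
Event 6 (remove l): removed. Set: {q}
Event 7 (remove q): removed. Set: {}

Final set: {} (size 0)
t is NOT in the final set.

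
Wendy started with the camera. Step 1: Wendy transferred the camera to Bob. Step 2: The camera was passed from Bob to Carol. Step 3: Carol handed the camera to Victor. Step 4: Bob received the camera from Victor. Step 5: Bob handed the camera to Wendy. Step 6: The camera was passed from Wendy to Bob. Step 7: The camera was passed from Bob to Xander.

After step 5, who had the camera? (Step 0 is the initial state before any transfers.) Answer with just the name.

Answer: Wendy

Derivation:
Tracking the camera holder through step 5:
After step 0 (start): Wendy
After step 1: Bob
After step 2: Carol
After step 3: Victor
After step 4: Bob
After step 5: Wendy

At step 5, the holder is Wendy.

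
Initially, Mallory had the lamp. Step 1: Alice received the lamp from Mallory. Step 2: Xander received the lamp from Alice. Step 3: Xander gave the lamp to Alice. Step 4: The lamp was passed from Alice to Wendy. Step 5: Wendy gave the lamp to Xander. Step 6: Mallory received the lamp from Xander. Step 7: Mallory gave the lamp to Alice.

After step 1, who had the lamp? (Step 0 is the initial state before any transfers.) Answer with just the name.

Answer: Alice

Derivation:
Tracking the lamp holder through step 1:
After step 0 (start): Mallory
After step 1: Alice

At step 1, the holder is Alice.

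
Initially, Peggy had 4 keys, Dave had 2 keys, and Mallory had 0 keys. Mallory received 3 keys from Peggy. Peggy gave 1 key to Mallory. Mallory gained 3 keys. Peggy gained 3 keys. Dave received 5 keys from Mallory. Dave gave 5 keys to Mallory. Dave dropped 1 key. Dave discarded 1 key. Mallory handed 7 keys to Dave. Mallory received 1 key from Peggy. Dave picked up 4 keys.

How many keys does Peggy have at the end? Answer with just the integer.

Tracking counts step by step:
Start: Peggy=4, Dave=2, Mallory=0
Event 1 (Peggy -> Mallory, 3): Peggy: 4 -> 1, Mallory: 0 -> 3. State: Peggy=1, Dave=2, Mallory=3
Event 2 (Peggy -> Mallory, 1): Peggy: 1 -> 0, Mallory: 3 -> 4. State: Peggy=0, Dave=2, Mallory=4
Event 3 (Mallory +3): Mallory: 4 -> 7. State: Peggy=0, Dave=2, Mallory=7
Event 4 (Peggy +3): Peggy: 0 -> 3. State: Peggy=3, Dave=2, Mallory=7
Event 5 (Mallory -> Dave, 5): Mallory: 7 -> 2, Dave: 2 -> 7. State: Peggy=3, Dave=7, Mallory=2
Event 6 (Dave -> Mallory, 5): Dave: 7 -> 2, Mallory: 2 -> 7. State: Peggy=3, Dave=2, Mallory=7
Event 7 (Dave -1): Dave: 2 -> 1. State: Peggy=3, Dave=1, Mallory=7
Event 8 (Dave -1): Dave: 1 -> 0. State: Peggy=3, Dave=0, Mallory=7
Event 9 (Mallory -> Dave, 7): Mallory: 7 -> 0, Dave: 0 -> 7. State: Peggy=3, Dave=7, Mallory=0
Event 10 (Peggy -> Mallory, 1): Peggy: 3 -> 2, Mallory: 0 -> 1. State: Peggy=2, Dave=7, Mallory=1
Event 11 (Dave +4): Dave: 7 -> 11. State: Peggy=2, Dave=11, Mallory=1

Peggy's final count: 2

Answer: 2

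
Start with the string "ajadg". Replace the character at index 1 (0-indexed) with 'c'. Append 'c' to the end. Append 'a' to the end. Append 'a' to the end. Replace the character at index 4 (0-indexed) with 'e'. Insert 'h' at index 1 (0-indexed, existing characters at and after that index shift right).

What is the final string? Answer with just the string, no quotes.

Applying each edit step by step:
Start: "ajadg"
Op 1 (replace idx 1: 'j' -> 'c'): "ajadg" -> "acadg"
Op 2 (append 'c'): "acadg" -> "acadgc"
Op 3 (append 'a'): "acadgc" -> "acadgca"
Op 4 (append 'a'): "acadgca" -> "acadgcaa"
Op 5 (replace idx 4: 'g' -> 'e'): "acadgcaa" -> "acadecaa"
Op 6 (insert 'h' at idx 1): "acadecaa" -> "ahcadecaa"

Answer: ahcadecaa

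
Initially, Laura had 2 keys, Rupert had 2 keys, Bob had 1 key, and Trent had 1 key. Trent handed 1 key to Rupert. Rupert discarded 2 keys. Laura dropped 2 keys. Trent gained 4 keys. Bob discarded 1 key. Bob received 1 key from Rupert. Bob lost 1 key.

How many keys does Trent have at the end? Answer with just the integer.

Tracking counts step by step:
Start: Laura=2, Rupert=2, Bob=1, Trent=1
Event 1 (Trent -> Rupert, 1): Trent: 1 -> 0, Rupert: 2 -> 3. State: Laura=2, Rupert=3, Bob=1, Trent=0
Event 2 (Rupert -2): Rupert: 3 -> 1. State: Laura=2, Rupert=1, Bob=1, Trent=0
Event 3 (Laura -2): Laura: 2 -> 0. State: Laura=0, Rupert=1, Bob=1, Trent=0
Event 4 (Trent +4): Trent: 0 -> 4. State: Laura=0, Rupert=1, Bob=1, Trent=4
Event 5 (Bob -1): Bob: 1 -> 0. State: Laura=0, Rupert=1, Bob=0, Trent=4
Event 6 (Rupert -> Bob, 1): Rupert: 1 -> 0, Bob: 0 -> 1. State: Laura=0, Rupert=0, Bob=1, Trent=4
Event 7 (Bob -1): Bob: 1 -> 0. State: Laura=0, Rupert=0, Bob=0, Trent=4

Trent's final count: 4

Answer: 4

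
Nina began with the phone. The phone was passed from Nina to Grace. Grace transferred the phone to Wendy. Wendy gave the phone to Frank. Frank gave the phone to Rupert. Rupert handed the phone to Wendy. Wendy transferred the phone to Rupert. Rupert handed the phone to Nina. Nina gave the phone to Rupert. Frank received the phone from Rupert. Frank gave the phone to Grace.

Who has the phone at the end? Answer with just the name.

Tracking the phone through each event:
Start: Nina has the phone.
After event 1: Grace has the phone.
After event 2: Wendy has the phone.
After event 3: Frank has the phone.
After event 4: Rupert has the phone.
After event 5: Wendy has the phone.
After event 6: Rupert has the phone.
After event 7: Nina has the phone.
After event 8: Rupert has the phone.
After event 9: Frank has the phone.
After event 10: Grace has the phone.

Answer: Grace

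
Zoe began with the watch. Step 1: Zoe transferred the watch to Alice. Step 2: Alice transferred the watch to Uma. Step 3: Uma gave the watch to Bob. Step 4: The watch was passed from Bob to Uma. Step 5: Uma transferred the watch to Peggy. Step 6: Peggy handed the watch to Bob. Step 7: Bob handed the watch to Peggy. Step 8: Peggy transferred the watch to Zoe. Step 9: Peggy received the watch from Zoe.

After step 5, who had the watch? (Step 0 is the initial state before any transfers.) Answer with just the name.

Answer: Peggy

Derivation:
Tracking the watch holder through step 5:
After step 0 (start): Zoe
After step 1: Alice
After step 2: Uma
After step 3: Bob
After step 4: Uma
After step 5: Peggy

At step 5, the holder is Peggy.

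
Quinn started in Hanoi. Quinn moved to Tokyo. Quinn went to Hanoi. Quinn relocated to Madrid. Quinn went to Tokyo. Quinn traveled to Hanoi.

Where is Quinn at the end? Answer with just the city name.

Answer: Hanoi

Derivation:
Tracking Quinn's location:
Start: Quinn is in Hanoi.
After move 1: Hanoi -> Tokyo. Quinn is in Tokyo.
After move 2: Tokyo -> Hanoi. Quinn is in Hanoi.
After move 3: Hanoi -> Madrid. Quinn is in Madrid.
After move 4: Madrid -> Tokyo. Quinn is in Tokyo.
After move 5: Tokyo -> Hanoi. Quinn is in Hanoi.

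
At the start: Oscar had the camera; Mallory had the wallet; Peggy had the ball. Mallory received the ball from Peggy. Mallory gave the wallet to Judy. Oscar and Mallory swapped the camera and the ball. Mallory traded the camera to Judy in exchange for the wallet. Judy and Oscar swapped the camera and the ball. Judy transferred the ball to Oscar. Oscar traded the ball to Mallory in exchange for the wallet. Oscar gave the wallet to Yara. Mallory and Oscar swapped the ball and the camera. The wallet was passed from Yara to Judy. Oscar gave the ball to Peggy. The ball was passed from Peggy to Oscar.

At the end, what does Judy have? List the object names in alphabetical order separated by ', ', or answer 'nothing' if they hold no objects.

Answer: wallet

Derivation:
Tracking all object holders:
Start: camera:Oscar, wallet:Mallory, ball:Peggy
Event 1 (give ball: Peggy -> Mallory). State: camera:Oscar, wallet:Mallory, ball:Mallory
Event 2 (give wallet: Mallory -> Judy). State: camera:Oscar, wallet:Judy, ball:Mallory
Event 3 (swap camera<->ball: now camera:Mallory, ball:Oscar). State: camera:Mallory, wallet:Judy, ball:Oscar
Event 4 (swap camera<->wallet: now camera:Judy, wallet:Mallory). State: camera:Judy, wallet:Mallory, ball:Oscar
Event 5 (swap camera<->ball: now camera:Oscar, ball:Judy). State: camera:Oscar, wallet:Mallory, ball:Judy
Event 6 (give ball: Judy -> Oscar). State: camera:Oscar, wallet:Mallory, ball:Oscar
Event 7 (swap ball<->wallet: now ball:Mallory, wallet:Oscar). State: camera:Oscar, wallet:Oscar, ball:Mallory
Event 8 (give wallet: Oscar -> Yara). State: camera:Oscar, wallet:Yara, ball:Mallory
Event 9 (swap ball<->camera: now ball:Oscar, camera:Mallory). State: camera:Mallory, wallet:Yara, ball:Oscar
Event 10 (give wallet: Yara -> Judy). State: camera:Mallory, wallet:Judy, ball:Oscar
Event 11 (give ball: Oscar -> Peggy). State: camera:Mallory, wallet:Judy, ball:Peggy
Event 12 (give ball: Peggy -> Oscar). State: camera:Mallory, wallet:Judy, ball:Oscar

Final state: camera:Mallory, wallet:Judy, ball:Oscar
Judy holds: wallet.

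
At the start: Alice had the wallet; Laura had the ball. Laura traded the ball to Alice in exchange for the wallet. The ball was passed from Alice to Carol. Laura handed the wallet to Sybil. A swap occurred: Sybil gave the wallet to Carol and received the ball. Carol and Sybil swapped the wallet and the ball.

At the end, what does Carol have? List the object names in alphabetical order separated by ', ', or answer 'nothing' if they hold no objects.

Answer: ball

Derivation:
Tracking all object holders:
Start: wallet:Alice, ball:Laura
Event 1 (swap ball<->wallet: now ball:Alice, wallet:Laura). State: wallet:Laura, ball:Alice
Event 2 (give ball: Alice -> Carol). State: wallet:Laura, ball:Carol
Event 3 (give wallet: Laura -> Sybil). State: wallet:Sybil, ball:Carol
Event 4 (swap wallet<->ball: now wallet:Carol, ball:Sybil). State: wallet:Carol, ball:Sybil
Event 5 (swap wallet<->ball: now wallet:Sybil, ball:Carol). State: wallet:Sybil, ball:Carol

Final state: wallet:Sybil, ball:Carol
Carol holds: ball.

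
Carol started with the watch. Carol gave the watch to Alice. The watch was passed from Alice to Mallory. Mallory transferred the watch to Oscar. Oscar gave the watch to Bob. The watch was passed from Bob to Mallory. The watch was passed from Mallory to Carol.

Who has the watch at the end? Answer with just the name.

Tracking the watch through each event:
Start: Carol has the watch.
After event 1: Alice has the watch.
After event 2: Mallory has the watch.
After event 3: Oscar has the watch.
After event 4: Bob has the watch.
After event 5: Mallory has the watch.
After event 6: Carol has the watch.

Answer: Carol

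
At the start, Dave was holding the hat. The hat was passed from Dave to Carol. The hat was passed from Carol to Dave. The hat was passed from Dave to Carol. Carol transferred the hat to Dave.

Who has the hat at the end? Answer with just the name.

Tracking the hat through each event:
Start: Dave has the hat.
After event 1: Carol has the hat.
After event 2: Dave has the hat.
After event 3: Carol has the hat.
After event 4: Dave has the hat.

Answer: Dave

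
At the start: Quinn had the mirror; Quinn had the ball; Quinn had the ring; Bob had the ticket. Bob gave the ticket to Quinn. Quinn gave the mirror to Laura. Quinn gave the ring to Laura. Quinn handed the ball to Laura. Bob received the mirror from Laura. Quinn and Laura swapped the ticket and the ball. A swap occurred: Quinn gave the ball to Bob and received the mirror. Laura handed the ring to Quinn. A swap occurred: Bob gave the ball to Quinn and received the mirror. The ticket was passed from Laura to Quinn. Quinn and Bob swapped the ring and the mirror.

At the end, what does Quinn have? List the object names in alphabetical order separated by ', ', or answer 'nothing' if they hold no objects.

Answer: ball, mirror, ticket

Derivation:
Tracking all object holders:
Start: mirror:Quinn, ball:Quinn, ring:Quinn, ticket:Bob
Event 1 (give ticket: Bob -> Quinn). State: mirror:Quinn, ball:Quinn, ring:Quinn, ticket:Quinn
Event 2 (give mirror: Quinn -> Laura). State: mirror:Laura, ball:Quinn, ring:Quinn, ticket:Quinn
Event 3 (give ring: Quinn -> Laura). State: mirror:Laura, ball:Quinn, ring:Laura, ticket:Quinn
Event 4 (give ball: Quinn -> Laura). State: mirror:Laura, ball:Laura, ring:Laura, ticket:Quinn
Event 5 (give mirror: Laura -> Bob). State: mirror:Bob, ball:Laura, ring:Laura, ticket:Quinn
Event 6 (swap ticket<->ball: now ticket:Laura, ball:Quinn). State: mirror:Bob, ball:Quinn, ring:Laura, ticket:Laura
Event 7 (swap ball<->mirror: now ball:Bob, mirror:Quinn). State: mirror:Quinn, ball:Bob, ring:Laura, ticket:Laura
Event 8 (give ring: Laura -> Quinn). State: mirror:Quinn, ball:Bob, ring:Quinn, ticket:Laura
Event 9 (swap ball<->mirror: now ball:Quinn, mirror:Bob). State: mirror:Bob, ball:Quinn, ring:Quinn, ticket:Laura
Event 10 (give ticket: Laura -> Quinn). State: mirror:Bob, ball:Quinn, ring:Quinn, ticket:Quinn
Event 11 (swap ring<->mirror: now ring:Bob, mirror:Quinn). State: mirror:Quinn, ball:Quinn, ring:Bob, ticket:Quinn

Final state: mirror:Quinn, ball:Quinn, ring:Bob, ticket:Quinn
Quinn holds: ball, mirror, ticket.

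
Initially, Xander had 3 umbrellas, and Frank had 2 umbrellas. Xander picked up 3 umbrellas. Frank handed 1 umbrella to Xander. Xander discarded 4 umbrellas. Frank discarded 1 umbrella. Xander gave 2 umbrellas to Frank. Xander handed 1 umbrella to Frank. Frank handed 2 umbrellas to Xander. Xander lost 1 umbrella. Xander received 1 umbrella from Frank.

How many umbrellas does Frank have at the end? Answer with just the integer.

Answer: 0

Derivation:
Tracking counts step by step:
Start: Xander=3, Frank=2
Event 1 (Xander +3): Xander: 3 -> 6. State: Xander=6, Frank=2
Event 2 (Frank -> Xander, 1): Frank: 2 -> 1, Xander: 6 -> 7. State: Xander=7, Frank=1
Event 3 (Xander -4): Xander: 7 -> 3. State: Xander=3, Frank=1
Event 4 (Frank -1): Frank: 1 -> 0. State: Xander=3, Frank=0
Event 5 (Xander -> Frank, 2): Xander: 3 -> 1, Frank: 0 -> 2. State: Xander=1, Frank=2
Event 6 (Xander -> Frank, 1): Xander: 1 -> 0, Frank: 2 -> 3. State: Xander=0, Frank=3
Event 7 (Frank -> Xander, 2): Frank: 3 -> 1, Xander: 0 -> 2. State: Xander=2, Frank=1
Event 8 (Xander -1): Xander: 2 -> 1. State: Xander=1, Frank=1
Event 9 (Frank -> Xander, 1): Frank: 1 -> 0, Xander: 1 -> 2. State: Xander=2, Frank=0

Frank's final count: 0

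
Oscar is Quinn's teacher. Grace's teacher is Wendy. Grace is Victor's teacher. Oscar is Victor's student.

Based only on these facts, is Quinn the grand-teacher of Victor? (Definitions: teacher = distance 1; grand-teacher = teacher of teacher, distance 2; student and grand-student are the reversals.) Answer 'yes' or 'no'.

Answer: no

Derivation:
Reconstructing the teacher chain from the given facts:
  Wendy -> Grace -> Victor -> Oscar -> Quinn
(each arrow means 'teacher of the next')
Positions in the chain (0 = top):
  position of Wendy: 0
  position of Grace: 1
  position of Victor: 2
  position of Oscar: 3
  position of Quinn: 4

Quinn is at position 4, Victor is at position 2; signed distance (j - i) = -2.
'grand-teacher' requires j - i = 2. Actual distance is -2, so the relation does NOT hold.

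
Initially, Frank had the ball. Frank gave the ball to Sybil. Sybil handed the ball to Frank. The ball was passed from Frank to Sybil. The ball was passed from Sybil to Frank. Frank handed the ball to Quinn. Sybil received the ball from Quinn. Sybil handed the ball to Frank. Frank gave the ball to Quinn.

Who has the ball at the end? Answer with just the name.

Tracking the ball through each event:
Start: Frank has the ball.
After event 1: Sybil has the ball.
After event 2: Frank has the ball.
After event 3: Sybil has the ball.
After event 4: Frank has the ball.
After event 5: Quinn has the ball.
After event 6: Sybil has the ball.
After event 7: Frank has the ball.
After event 8: Quinn has the ball.

Answer: Quinn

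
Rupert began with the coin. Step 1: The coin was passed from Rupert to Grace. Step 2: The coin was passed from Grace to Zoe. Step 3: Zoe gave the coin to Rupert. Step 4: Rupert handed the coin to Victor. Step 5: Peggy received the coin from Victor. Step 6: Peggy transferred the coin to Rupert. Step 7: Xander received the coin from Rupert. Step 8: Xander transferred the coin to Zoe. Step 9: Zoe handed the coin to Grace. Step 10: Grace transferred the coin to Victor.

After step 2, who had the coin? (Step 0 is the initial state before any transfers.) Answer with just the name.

Tracking the coin holder through step 2:
After step 0 (start): Rupert
After step 1: Grace
After step 2: Zoe

At step 2, the holder is Zoe.

Answer: Zoe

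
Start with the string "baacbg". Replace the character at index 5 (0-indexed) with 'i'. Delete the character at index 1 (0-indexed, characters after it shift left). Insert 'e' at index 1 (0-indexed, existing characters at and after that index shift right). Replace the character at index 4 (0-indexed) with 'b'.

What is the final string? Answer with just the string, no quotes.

Answer: beacbi

Derivation:
Applying each edit step by step:
Start: "baacbg"
Op 1 (replace idx 5: 'g' -> 'i'): "baacbg" -> "baacbi"
Op 2 (delete idx 1 = 'a'): "baacbi" -> "bacbi"
Op 3 (insert 'e' at idx 1): "bacbi" -> "beacbi"
Op 4 (replace idx 4: 'b' -> 'b'): "beacbi" -> "beacbi"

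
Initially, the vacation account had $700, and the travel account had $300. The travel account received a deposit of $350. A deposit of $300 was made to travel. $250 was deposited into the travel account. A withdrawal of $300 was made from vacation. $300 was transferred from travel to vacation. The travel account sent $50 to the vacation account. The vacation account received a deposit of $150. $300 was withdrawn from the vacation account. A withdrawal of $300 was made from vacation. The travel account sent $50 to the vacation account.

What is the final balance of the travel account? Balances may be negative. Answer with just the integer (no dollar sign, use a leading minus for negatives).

Tracking account balances step by step:
Start: vacation=700, travel=300
Event 1 (deposit 350 to travel): travel: 300 + 350 = 650. Balances: vacation=700, travel=650
Event 2 (deposit 300 to travel): travel: 650 + 300 = 950. Balances: vacation=700, travel=950
Event 3 (deposit 250 to travel): travel: 950 + 250 = 1200. Balances: vacation=700, travel=1200
Event 4 (withdraw 300 from vacation): vacation: 700 - 300 = 400. Balances: vacation=400, travel=1200
Event 5 (transfer 300 travel -> vacation): travel: 1200 - 300 = 900, vacation: 400 + 300 = 700. Balances: vacation=700, travel=900
Event 6 (transfer 50 travel -> vacation): travel: 900 - 50 = 850, vacation: 700 + 50 = 750. Balances: vacation=750, travel=850
Event 7 (deposit 150 to vacation): vacation: 750 + 150 = 900. Balances: vacation=900, travel=850
Event 8 (withdraw 300 from vacation): vacation: 900 - 300 = 600. Balances: vacation=600, travel=850
Event 9 (withdraw 300 from vacation): vacation: 600 - 300 = 300. Balances: vacation=300, travel=850
Event 10 (transfer 50 travel -> vacation): travel: 850 - 50 = 800, vacation: 300 + 50 = 350. Balances: vacation=350, travel=800

Final balance of travel: 800

Answer: 800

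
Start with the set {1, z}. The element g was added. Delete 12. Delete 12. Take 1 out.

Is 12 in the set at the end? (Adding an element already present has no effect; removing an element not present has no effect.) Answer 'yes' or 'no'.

Tracking the set through each operation:
Start: {1, z}
Event 1 (add g): added. Set: {1, g, z}
Event 2 (remove 12): not present, no change. Set: {1, g, z}
Event 3 (remove 12): not present, no change. Set: {1, g, z}
Event 4 (remove 1): removed. Set: {g, z}

Final set: {g, z} (size 2)
12 is NOT in the final set.

Answer: no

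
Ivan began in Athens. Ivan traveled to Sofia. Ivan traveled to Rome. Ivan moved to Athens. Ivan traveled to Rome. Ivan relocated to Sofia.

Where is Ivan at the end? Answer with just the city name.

Tracking Ivan's location:
Start: Ivan is in Athens.
After move 1: Athens -> Sofia. Ivan is in Sofia.
After move 2: Sofia -> Rome. Ivan is in Rome.
After move 3: Rome -> Athens. Ivan is in Athens.
After move 4: Athens -> Rome. Ivan is in Rome.
After move 5: Rome -> Sofia. Ivan is in Sofia.

Answer: Sofia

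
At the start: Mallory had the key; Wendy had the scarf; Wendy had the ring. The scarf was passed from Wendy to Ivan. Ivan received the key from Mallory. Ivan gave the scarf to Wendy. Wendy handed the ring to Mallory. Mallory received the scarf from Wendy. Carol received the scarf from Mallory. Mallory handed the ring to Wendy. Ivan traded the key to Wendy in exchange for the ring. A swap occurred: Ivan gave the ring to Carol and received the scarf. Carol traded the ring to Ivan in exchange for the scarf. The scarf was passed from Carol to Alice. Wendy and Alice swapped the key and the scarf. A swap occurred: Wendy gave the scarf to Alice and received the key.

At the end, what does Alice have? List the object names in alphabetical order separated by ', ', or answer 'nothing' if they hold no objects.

Tracking all object holders:
Start: key:Mallory, scarf:Wendy, ring:Wendy
Event 1 (give scarf: Wendy -> Ivan). State: key:Mallory, scarf:Ivan, ring:Wendy
Event 2 (give key: Mallory -> Ivan). State: key:Ivan, scarf:Ivan, ring:Wendy
Event 3 (give scarf: Ivan -> Wendy). State: key:Ivan, scarf:Wendy, ring:Wendy
Event 4 (give ring: Wendy -> Mallory). State: key:Ivan, scarf:Wendy, ring:Mallory
Event 5 (give scarf: Wendy -> Mallory). State: key:Ivan, scarf:Mallory, ring:Mallory
Event 6 (give scarf: Mallory -> Carol). State: key:Ivan, scarf:Carol, ring:Mallory
Event 7 (give ring: Mallory -> Wendy). State: key:Ivan, scarf:Carol, ring:Wendy
Event 8 (swap key<->ring: now key:Wendy, ring:Ivan). State: key:Wendy, scarf:Carol, ring:Ivan
Event 9 (swap ring<->scarf: now ring:Carol, scarf:Ivan). State: key:Wendy, scarf:Ivan, ring:Carol
Event 10 (swap ring<->scarf: now ring:Ivan, scarf:Carol). State: key:Wendy, scarf:Carol, ring:Ivan
Event 11 (give scarf: Carol -> Alice). State: key:Wendy, scarf:Alice, ring:Ivan
Event 12 (swap key<->scarf: now key:Alice, scarf:Wendy). State: key:Alice, scarf:Wendy, ring:Ivan
Event 13 (swap scarf<->key: now scarf:Alice, key:Wendy). State: key:Wendy, scarf:Alice, ring:Ivan

Final state: key:Wendy, scarf:Alice, ring:Ivan
Alice holds: scarf.

Answer: scarf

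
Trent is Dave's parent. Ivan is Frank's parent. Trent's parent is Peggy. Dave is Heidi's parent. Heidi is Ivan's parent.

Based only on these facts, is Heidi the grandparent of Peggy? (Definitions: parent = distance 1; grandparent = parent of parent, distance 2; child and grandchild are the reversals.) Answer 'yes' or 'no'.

Answer: no

Derivation:
Reconstructing the parent chain from the given facts:
  Peggy -> Trent -> Dave -> Heidi -> Ivan -> Frank
(each arrow means 'parent of the next')
Positions in the chain (0 = top):
  position of Peggy: 0
  position of Trent: 1
  position of Dave: 2
  position of Heidi: 3
  position of Ivan: 4
  position of Frank: 5

Heidi is at position 3, Peggy is at position 0; signed distance (j - i) = -3.
'grandparent' requires j - i = 2. Actual distance is -3, so the relation does NOT hold.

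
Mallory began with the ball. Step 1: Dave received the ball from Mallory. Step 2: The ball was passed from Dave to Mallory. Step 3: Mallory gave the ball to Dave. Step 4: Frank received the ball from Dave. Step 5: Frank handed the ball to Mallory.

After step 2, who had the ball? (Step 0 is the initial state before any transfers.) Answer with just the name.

Answer: Mallory

Derivation:
Tracking the ball holder through step 2:
After step 0 (start): Mallory
After step 1: Dave
After step 2: Mallory

At step 2, the holder is Mallory.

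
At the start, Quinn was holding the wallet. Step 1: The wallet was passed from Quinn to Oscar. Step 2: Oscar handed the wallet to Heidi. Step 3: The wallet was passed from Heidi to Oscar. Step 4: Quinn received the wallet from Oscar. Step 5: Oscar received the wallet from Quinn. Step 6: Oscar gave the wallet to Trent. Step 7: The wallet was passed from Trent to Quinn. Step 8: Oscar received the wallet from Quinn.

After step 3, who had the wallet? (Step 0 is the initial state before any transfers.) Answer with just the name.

Tracking the wallet holder through step 3:
After step 0 (start): Quinn
After step 1: Oscar
After step 2: Heidi
After step 3: Oscar

At step 3, the holder is Oscar.

Answer: Oscar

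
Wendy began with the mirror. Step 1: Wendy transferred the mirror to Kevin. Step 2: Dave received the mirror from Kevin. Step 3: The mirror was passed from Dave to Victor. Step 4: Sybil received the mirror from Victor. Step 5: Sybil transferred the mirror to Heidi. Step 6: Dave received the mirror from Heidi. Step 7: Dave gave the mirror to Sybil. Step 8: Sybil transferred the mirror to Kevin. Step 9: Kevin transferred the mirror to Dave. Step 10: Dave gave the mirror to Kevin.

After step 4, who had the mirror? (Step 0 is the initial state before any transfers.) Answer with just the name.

Tracking the mirror holder through step 4:
After step 0 (start): Wendy
After step 1: Kevin
After step 2: Dave
After step 3: Victor
After step 4: Sybil

At step 4, the holder is Sybil.

Answer: Sybil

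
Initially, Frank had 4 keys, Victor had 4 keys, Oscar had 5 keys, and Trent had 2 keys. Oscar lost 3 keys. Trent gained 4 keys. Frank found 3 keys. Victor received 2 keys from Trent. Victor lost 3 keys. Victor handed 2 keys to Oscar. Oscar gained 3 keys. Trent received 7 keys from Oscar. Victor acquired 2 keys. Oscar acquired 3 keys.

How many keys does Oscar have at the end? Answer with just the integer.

Tracking counts step by step:
Start: Frank=4, Victor=4, Oscar=5, Trent=2
Event 1 (Oscar -3): Oscar: 5 -> 2. State: Frank=4, Victor=4, Oscar=2, Trent=2
Event 2 (Trent +4): Trent: 2 -> 6. State: Frank=4, Victor=4, Oscar=2, Trent=6
Event 3 (Frank +3): Frank: 4 -> 7. State: Frank=7, Victor=4, Oscar=2, Trent=6
Event 4 (Trent -> Victor, 2): Trent: 6 -> 4, Victor: 4 -> 6. State: Frank=7, Victor=6, Oscar=2, Trent=4
Event 5 (Victor -3): Victor: 6 -> 3. State: Frank=7, Victor=3, Oscar=2, Trent=4
Event 6 (Victor -> Oscar, 2): Victor: 3 -> 1, Oscar: 2 -> 4. State: Frank=7, Victor=1, Oscar=4, Trent=4
Event 7 (Oscar +3): Oscar: 4 -> 7. State: Frank=7, Victor=1, Oscar=7, Trent=4
Event 8 (Oscar -> Trent, 7): Oscar: 7 -> 0, Trent: 4 -> 11. State: Frank=7, Victor=1, Oscar=0, Trent=11
Event 9 (Victor +2): Victor: 1 -> 3. State: Frank=7, Victor=3, Oscar=0, Trent=11
Event 10 (Oscar +3): Oscar: 0 -> 3. State: Frank=7, Victor=3, Oscar=3, Trent=11

Oscar's final count: 3

Answer: 3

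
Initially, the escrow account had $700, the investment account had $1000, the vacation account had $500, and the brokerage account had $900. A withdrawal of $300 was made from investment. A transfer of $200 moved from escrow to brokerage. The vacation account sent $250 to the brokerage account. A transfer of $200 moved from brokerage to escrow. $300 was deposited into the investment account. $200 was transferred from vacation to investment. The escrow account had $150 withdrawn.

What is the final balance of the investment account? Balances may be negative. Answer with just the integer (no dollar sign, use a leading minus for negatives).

Tracking account balances step by step:
Start: escrow=700, investment=1000, vacation=500, brokerage=900
Event 1 (withdraw 300 from investment): investment: 1000 - 300 = 700. Balances: escrow=700, investment=700, vacation=500, brokerage=900
Event 2 (transfer 200 escrow -> brokerage): escrow: 700 - 200 = 500, brokerage: 900 + 200 = 1100. Balances: escrow=500, investment=700, vacation=500, brokerage=1100
Event 3 (transfer 250 vacation -> brokerage): vacation: 500 - 250 = 250, brokerage: 1100 + 250 = 1350. Balances: escrow=500, investment=700, vacation=250, brokerage=1350
Event 4 (transfer 200 brokerage -> escrow): brokerage: 1350 - 200 = 1150, escrow: 500 + 200 = 700. Balances: escrow=700, investment=700, vacation=250, brokerage=1150
Event 5 (deposit 300 to investment): investment: 700 + 300 = 1000. Balances: escrow=700, investment=1000, vacation=250, brokerage=1150
Event 6 (transfer 200 vacation -> investment): vacation: 250 - 200 = 50, investment: 1000 + 200 = 1200. Balances: escrow=700, investment=1200, vacation=50, brokerage=1150
Event 7 (withdraw 150 from escrow): escrow: 700 - 150 = 550. Balances: escrow=550, investment=1200, vacation=50, brokerage=1150

Final balance of investment: 1200

Answer: 1200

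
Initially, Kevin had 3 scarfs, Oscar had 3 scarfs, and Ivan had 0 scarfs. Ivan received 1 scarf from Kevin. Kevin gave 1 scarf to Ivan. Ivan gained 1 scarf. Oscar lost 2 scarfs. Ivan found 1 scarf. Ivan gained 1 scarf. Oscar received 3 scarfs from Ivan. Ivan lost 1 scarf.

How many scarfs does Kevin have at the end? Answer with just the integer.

Tracking counts step by step:
Start: Kevin=3, Oscar=3, Ivan=0
Event 1 (Kevin -> Ivan, 1): Kevin: 3 -> 2, Ivan: 0 -> 1. State: Kevin=2, Oscar=3, Ivan=1
Event 2 (Kevin -> Ivan, 1): Kevin: 2 -> 1, Ivan: 1 -> 2. State: Kevin=1, Oscar=3, Ivan=2
Event 3 (Ivan +1): Ivan: 2 -> 3. State: Kevin=1, Oscar=3, Ivan=3
Event 4 (Oscar -2): Oscar: 3 -> 1. State: Kevin=1, Oscar=1, Ivan=3
Event 5 (Ivan +1): Ivan: 3 -> 4. State: Kevin=1, Oscar=1, Ivan=4
Event 6 (Ivan +1): Ivan: 4 -> 5. State: Kevin=1, Oscar=1, Ivan=5
Event 7 (Ivan -> Oscar, 3): Ivan: 5 -> 2, Oscar: 1 -> 4. State: Kevin=1, Oscar=4, Ivan=2
Event 8 (Ivan -1): Ivan: 2 -> 1. State: Kevin=1, Oscar=4, Ivan=1

Kevin's final count: 1

Answer: 1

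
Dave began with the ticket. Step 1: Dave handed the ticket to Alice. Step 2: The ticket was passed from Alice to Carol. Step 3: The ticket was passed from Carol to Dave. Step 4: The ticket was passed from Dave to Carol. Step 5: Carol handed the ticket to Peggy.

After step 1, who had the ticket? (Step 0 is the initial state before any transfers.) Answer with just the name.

Answer: Alice

Derivation:
Tracking the ticket holder through step 1:
After step 0 (start): Dave
After step 1: Alice

At step 1, the holder is Alice.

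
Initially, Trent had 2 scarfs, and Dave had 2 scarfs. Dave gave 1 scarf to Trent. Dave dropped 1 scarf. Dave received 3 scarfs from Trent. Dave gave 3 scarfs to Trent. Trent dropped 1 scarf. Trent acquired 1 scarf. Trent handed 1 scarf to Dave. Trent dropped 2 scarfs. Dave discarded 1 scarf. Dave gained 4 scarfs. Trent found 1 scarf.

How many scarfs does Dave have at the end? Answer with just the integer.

Tracking counts step by step:
Start: Trent=2, Dave=2
Event 1 (Dave -> Trent, 1): Dave: 2 -> 1, Trent: 2 -> 3. State: Trent=3, Dave=1
Event 2 (Dave -1): Dave: 1 -> 0. State: Trent=3, Dave=0
Event 3 (Trent -> Dave, 3): Trent: 3 -> 0, Dave: 0 -> 3. State: Trent=0, Dave=3
Event 4 (Dave -> Trent, 3): Dave: 3 -> 0, Trent: 0 -> 3. State: Trent=3, Dave=0
Event 5 (Trent -1): Trent: 3 -> 2. State: Trent=2, Dave=0
Event 6 (Trent +1): Trent: 2 -> 3. State: Trent=3, Dave=0
Event 7 (Trent -> Dave, 1): Trent: 3 -> 2, Dave: 0 -> 1. State: Trent=2, Dave=1
Event 8 (Trent -2): Trent: 2 -> 0. State: Trent=0, Dave=1
Event 9 (Dave -1): Dave: 1 -> 0. State: Trent=0, Dave=0
Event 10 (Dave +4): Dave: 0 -> 4. State: Trent=0, Dave=4
Event 11 (Trent +1): Trent: 0 -> 1. State: Trent=1, Dave=4

Dave's final count: 4

Answer: 4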